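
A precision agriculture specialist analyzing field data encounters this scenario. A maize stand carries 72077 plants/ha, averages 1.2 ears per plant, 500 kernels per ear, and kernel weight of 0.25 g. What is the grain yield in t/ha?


Y = density * ears * kernels * kw
  = 72077 * 1.2 * 500 * 0.25 g/ha
  = 10811550 g/ha
  = 10811.55 kg/ha = 10.81 t/ha


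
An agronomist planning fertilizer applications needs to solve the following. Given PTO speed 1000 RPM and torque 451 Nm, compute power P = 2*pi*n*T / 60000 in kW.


P = 2*pi*n*T / 60000
  = 2*pi * 1000 * 451 / 60000
  = 2833716.57 / 60000
  = 47.23 kW


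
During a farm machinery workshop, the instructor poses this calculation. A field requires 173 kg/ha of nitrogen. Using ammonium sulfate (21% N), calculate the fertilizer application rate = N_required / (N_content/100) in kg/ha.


Rate = N_required / (N_content / 100)
     = 173 / (21 / 100)
     = 173 / 0.21
     = 823.81 kg/ha


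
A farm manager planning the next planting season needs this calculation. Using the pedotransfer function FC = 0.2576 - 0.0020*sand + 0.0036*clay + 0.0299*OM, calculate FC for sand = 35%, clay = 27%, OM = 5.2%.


FC = 0.2576 - 0.0020*35 + 0.0036*27 + 0.0299*5.2
   = 0.2576 - 0.0700 + 0.0972 + 0.1555
   = 0.4403


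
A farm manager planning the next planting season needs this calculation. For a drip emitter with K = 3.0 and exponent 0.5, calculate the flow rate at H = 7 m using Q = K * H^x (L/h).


Q = K * H^x
  = 3.0 * 7^0.5
  = 3.0 * 2.6458
  = 7.94 L/h


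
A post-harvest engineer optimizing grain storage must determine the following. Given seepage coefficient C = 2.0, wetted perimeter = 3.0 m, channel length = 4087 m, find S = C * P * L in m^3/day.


S = C * P * L
  = 2.0 * 3.0 * 4087
  = 24522 m^3/day


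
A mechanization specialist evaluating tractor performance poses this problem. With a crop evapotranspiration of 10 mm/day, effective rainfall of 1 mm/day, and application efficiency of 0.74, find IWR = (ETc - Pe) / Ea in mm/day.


IWR = (ETc - Pe) / Ea
    = (10 - 1) / 0.74
    = 9 / 0.74
    = 12.16 mm/day


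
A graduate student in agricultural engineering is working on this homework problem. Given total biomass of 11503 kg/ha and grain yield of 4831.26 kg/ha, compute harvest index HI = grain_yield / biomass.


HI = grain_yield / biomass
   = 4831.26 / 11503
   = 0.42


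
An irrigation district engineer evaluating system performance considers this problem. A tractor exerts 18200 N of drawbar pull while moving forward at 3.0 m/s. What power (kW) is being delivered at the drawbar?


P = F * v / 1000
  = 18200 * 3.0 / 1000
  = 54600 / 1000
  = 54.60 kW


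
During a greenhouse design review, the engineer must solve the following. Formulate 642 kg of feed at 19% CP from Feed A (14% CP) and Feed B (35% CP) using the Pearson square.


parts_A = CP_b - target = 35 - 19 = 16
parts_B = target - CP_a = 19 - 14 = 5
total_parts = 16 + 5 = 21
Feed A = 642 * 16 / 21 = 489.14 kg
Feed B = 642 * 5 / 21 = 152.86 kg

489.14 kg


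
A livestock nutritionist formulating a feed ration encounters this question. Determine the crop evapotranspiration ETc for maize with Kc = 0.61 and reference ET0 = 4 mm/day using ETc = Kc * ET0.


ETc = Kc * ET0
    = 0.61 * 4
    = 2.44 mm/day


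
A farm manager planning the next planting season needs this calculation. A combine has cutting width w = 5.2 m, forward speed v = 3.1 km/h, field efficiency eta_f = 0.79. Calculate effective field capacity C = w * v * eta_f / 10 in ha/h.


C = w * v * eta_f / 10
  = 5.2 * 3.1 * 0.79 / 10
  = 12.73 / 10
  = 1.27 ha/h


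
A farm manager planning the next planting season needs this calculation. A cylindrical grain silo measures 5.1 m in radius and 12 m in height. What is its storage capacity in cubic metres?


V = pi * r^2 * h
  = pi * 5.1^2 * 12
  = pi * 26.01 * 12
  = 980.55 m^3


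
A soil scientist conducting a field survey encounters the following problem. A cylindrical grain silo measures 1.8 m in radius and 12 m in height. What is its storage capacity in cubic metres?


V = pi * r^2 * h
  = pi * 1.8^2 * 12
  = pi * 3.24 * 12
  = 122.15 m^3


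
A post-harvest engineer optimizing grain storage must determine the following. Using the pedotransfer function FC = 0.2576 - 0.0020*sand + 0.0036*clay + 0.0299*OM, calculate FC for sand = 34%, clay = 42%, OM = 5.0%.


FC = 0.2576 - 0.0020*34 + 0.0036*42 + 0.0299*5.0
   = 0.2576 - 0.0680 + 0.1512 + 0.1495
   = 0.4903


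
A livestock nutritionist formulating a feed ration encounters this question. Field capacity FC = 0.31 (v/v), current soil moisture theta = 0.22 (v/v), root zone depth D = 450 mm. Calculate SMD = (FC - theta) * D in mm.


SMD = (FC - theta) * D
    = (0.31 - 0.22) * 450
    = 0.090 * 450
    = 40.50 mm


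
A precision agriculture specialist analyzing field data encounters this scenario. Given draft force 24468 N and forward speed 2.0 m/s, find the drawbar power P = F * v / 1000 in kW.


P = F * v / 1000
  = 24468 * 2.0 / 1000
  = 48936 / 1000
  = 48.94 kW


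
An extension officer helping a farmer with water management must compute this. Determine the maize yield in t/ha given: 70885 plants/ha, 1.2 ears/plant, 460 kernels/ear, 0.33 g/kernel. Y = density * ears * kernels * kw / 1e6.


Y = density * ears * kernels * kw
  = 70885 * 1.2 * 460 * 0.33 g/ha
  = 12912411.60 g/ha
  = 12912.41 kg/ha = 12.91 t/ha


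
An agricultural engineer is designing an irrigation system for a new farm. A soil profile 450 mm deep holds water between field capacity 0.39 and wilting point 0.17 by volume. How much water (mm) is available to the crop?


AW = (FC - WP) * D
   = (0.39 - 0.17) * 450
   = 0.22 * 450
   = 99 mm


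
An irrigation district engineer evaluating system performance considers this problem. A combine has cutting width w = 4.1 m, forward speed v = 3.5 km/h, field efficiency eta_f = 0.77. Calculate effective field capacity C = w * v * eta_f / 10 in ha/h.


C = w * v * eta_f / 10
  = 4.1 * 3.5 * 0.77 / 10
  = 11.05 / 10
  = 1.10 ha/h


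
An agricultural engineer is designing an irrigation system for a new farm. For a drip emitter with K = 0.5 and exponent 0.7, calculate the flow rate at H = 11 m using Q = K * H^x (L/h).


Q = K * H^x
  = 0.5 * 11^0.7
  = 0.5 * 5.3577
  = 2.68 L/h


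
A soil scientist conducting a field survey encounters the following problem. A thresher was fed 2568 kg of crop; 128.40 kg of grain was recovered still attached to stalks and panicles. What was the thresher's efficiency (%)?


eta = (total - unthreshed) / total * 100
    = (2568 - 128.40) / 2568 * 100
    = 2439.60 / 2568 * 100
    = 95%


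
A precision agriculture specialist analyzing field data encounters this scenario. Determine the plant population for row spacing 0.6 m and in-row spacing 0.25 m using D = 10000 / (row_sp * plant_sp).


D = 10000 / (row_sp * plant_sp)
  = 10000 / (0.6 * 0.25)
  = 10000 / 0.1500
  = 66666.67 plants/ha


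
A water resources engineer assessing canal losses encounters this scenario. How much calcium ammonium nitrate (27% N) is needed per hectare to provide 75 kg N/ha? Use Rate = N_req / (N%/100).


Rate = N_required / (N_content / 100)
     = 75 / (27 / 100)
     = 75 / 0.27
     = 277.78 kg/ha


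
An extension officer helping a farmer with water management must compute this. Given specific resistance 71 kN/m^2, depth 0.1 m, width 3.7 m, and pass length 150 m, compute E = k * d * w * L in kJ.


E = k * d * w * L
  = 71 * 0.1 * 3.7 * 150
  = 3940.50 kJ


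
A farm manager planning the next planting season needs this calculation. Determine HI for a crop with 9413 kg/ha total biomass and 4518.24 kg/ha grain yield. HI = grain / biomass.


HI = grain_yield / biomass
   = 4518.24 / 9413
   = 0.48


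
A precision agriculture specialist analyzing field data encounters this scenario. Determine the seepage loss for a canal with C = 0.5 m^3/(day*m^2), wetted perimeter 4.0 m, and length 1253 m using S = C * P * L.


S = C * P * L
  = 0.5 * 4.0 * 1253
  = 2506 m^3/day


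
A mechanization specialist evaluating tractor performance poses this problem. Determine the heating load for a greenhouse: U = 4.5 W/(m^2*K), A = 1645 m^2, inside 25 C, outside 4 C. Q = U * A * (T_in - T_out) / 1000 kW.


dT = 25 - (4) = 21 K
Q = U * A * dT
  = 4.5 * 1645 * 21
  = 155452.50 W = 155.45 kW


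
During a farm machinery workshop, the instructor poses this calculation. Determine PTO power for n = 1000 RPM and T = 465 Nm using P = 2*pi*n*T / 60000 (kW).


P = 2*pi*n*T / 60000
  = 2*pi * 1000 * 465 / 60000
  = 2921681.17 / 60000
  = 48.69 kW


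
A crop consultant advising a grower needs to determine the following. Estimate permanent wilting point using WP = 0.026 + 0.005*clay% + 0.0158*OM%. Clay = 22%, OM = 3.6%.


WP = 0.026 + 0.005*22 + 0.0158*3.6
   = 0.026 + 0.1100 + 0.0569
   = 0.1929


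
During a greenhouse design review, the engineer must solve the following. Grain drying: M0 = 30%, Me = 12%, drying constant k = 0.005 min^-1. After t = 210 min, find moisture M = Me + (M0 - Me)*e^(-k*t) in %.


M = Me + (M0 - Me) * e^(-k*t)
  = 12 + (30 - 12) * e^(-0.005*210)
  = 12 + 18 * e^(-1.050)
  = 12 + 18 * 0.34994
  = 12 + 6.2989
  = 18.30%


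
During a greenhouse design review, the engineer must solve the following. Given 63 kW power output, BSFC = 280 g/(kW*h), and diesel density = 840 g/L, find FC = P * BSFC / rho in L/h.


FC = P * BSFC / rho_fuel
   = 63 * 280 / 840
   = 17640 / 840
   = 21 L/h


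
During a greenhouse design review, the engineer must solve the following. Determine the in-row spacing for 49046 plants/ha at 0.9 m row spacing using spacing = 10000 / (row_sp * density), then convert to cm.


spacing = 10000 / (row_sp * density)
        = 10000 / (0.9 * 49046)
        = 10000 / 44141.40
        = 0.22654 m = 22.65 cm


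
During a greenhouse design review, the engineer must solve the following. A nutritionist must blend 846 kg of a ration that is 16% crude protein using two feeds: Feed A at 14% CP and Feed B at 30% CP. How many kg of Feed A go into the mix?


parts_A = CP_b - target = 30 - 16 = 14
parts_B = target - CP_a = 16 - 14 = 2
total_parts = 14 + 2 = 16
Feed A = 846 * 14 / 16 = 740.25 kg
Feed B = 846 * 2 / 16 = 105.75 kg

740.25 kg


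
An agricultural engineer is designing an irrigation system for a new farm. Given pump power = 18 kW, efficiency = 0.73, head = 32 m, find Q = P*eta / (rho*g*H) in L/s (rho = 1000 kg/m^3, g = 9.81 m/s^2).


Q = (P * 1000 * eta) / (rho * g * H)
  = (18 * 1000 * 0.73) / (1000 * 9.81 * 32)
  = 13140 / 313920
  = 0.04186 m^3/s = 41.86 L/s


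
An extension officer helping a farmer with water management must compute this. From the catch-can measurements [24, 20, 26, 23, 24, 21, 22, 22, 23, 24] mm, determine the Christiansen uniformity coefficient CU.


xbar = 229 / 10 = 22.900
sum|xi - xbar| = 13.200
CU = 100 * (1 - 13.200 / (10 * 22.900))
   = 100 * (1 - 0.0576)
   = 94.24%


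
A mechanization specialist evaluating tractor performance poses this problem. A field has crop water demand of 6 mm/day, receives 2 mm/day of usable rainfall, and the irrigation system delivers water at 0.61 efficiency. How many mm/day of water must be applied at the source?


IWR = (ETc - Pe) / Ea
    = (6 - 2) / 0.61
    = 4 / 0.61
    = 6.56 mm/day


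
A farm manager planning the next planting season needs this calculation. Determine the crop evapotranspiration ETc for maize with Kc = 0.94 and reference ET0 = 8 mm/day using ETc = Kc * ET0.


ETc = Kc * ET0
    = 0.94 * 8
    = 7.52 mm/day


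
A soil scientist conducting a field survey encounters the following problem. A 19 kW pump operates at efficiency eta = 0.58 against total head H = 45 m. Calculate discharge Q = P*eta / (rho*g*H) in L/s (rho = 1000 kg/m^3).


Q = (P * 1000 * eta) / (rho * g * H)
  = (19 * 1000 * 0.58) / (1000 * 9.81 * 45)
  = 11020 / 441450
  = 0.02496 m^3/s = 24.96 L/s


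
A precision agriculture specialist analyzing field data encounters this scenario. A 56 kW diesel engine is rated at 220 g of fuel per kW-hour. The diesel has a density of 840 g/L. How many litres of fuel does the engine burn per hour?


FC = P * BSFC / rho_fuel
   = 56 * 220 / 840
   = 12320 / 840
   = 14.67 L/h


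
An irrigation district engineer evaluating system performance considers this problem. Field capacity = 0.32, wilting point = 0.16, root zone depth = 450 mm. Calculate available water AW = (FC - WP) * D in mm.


AW = (FC - WP) * D
   = (0.32 - 0.16) * 450
   = 0.16 * 450
   = 72 mm


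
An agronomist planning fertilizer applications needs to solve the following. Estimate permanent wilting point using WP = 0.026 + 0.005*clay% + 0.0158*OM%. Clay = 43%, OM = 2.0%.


WP = 0.026 + 0.005*43 + 0.0158*2.0
   = 0.026 + 0.2150 + 0.0316
   = 0.2726


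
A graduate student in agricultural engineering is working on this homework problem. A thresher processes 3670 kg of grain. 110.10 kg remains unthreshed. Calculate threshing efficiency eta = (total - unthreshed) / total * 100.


eta = (total - unthreshed) / total * 100
    = (3670 - 110.10) / 3670 * 100
    = 3559.90 / 3670 * 100
    = 97%


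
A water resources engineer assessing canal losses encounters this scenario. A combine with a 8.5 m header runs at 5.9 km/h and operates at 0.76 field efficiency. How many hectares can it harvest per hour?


C = w * v * eta_f / 10
  = 8.5 * 5.9 * 0.76 / 10
  = 38.11 / 10
  = 3.81 ha/h


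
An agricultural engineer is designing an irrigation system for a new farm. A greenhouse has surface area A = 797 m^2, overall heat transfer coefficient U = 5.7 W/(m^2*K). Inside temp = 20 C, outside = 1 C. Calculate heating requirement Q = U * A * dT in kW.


dT = 20 - (1) = 19 K
Q = U * A * dT
  = 5.7 * 797 * 19
  = 86315.10 W = 86.32 kW


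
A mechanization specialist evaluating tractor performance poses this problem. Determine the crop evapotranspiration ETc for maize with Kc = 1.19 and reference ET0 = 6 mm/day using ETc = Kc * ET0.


ETc = Kc * ET0
    = 1.19 * 6
    = 7.14 mm/day


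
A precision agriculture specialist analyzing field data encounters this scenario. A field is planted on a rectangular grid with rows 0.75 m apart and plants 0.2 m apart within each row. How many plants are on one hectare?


D = 10000 / (row_sp * plant_sp)
  = 10000 / (0.75 * 0.2)
  = 10000 / 0.1500
  = 66666.67 plants/ha


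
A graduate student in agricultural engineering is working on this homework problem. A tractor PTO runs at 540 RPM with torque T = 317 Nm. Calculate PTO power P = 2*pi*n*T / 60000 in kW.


P = 2*pi*n*T / 60000
  = 2*pi * 540 * 317 / 60000
  = 1075555.66 / 60000
  = 17.93 kW


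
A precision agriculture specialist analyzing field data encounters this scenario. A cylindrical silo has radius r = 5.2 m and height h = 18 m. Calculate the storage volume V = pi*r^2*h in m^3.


V = pi * r^2 * h
  = pi * 5.2^2 * 18
  = pi * 27.04 * 18
  = 1529.08 m^3


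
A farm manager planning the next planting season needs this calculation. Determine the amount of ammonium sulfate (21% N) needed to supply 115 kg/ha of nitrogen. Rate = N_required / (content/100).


Rate = N_required / (N_content / 100)
     = 115 / (21 / 100)
     = 115 / 0.21
     = 547.62 kg/ha


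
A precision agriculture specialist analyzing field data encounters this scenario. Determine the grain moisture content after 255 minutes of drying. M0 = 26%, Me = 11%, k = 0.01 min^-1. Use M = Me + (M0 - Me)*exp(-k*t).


M = Me + (M0 - Me) * e^(-k*t)
  = 11 + (26 - 11) * e^(-0.01*255)
  = 11 + 15 * e^(-2.550)
  = 11 + 15 * 0.07808
  = 11 + 1.1712
  = 12.17%


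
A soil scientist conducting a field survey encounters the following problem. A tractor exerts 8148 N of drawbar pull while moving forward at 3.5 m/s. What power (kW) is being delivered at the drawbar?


P = F * v / 1000
  = 8148 * 3.5 / 1000
  = 28518 / 1000
  = 28.52 kW


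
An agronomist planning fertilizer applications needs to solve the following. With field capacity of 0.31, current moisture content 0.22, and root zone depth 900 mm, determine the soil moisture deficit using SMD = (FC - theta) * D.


SMD = (FC - theta) * D
    = (0.31 - 0.22) * 900
    = 0.090 * 900
    = 81 mm


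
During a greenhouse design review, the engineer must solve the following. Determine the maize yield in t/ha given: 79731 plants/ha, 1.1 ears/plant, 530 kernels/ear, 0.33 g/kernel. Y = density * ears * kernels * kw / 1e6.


Y = density * ears * kernels * kw
  = 79731 * 1.1 * 530 * 0.33 g/ha
  = 15339447.09 g/ha
  = 15339.45 kg/ha = 15.34 t/ha


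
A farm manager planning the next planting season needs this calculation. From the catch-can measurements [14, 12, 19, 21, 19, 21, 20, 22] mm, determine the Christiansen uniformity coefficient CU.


xbar = 148 / 8 = 18.500
sum|xi - xbar| = 22
CU = 100 * (1 - 22 / (8 * 18.500))
   = 100 * (1 - 0.1486)
   = 85.14%


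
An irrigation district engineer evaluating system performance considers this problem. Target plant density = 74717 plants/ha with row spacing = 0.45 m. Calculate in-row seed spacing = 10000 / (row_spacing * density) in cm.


spacing = 10000 / (row_sp * density)
        = 10000 / (0.45 * 74717)
        = 10000 / 33622.65
        = 0.29742 m = 29.74 cm


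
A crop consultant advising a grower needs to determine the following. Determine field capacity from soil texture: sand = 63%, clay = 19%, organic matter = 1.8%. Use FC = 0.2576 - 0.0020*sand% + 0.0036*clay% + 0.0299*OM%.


FC = 0.2576 - 0.0020*63 + 0.0036*19 + 0.0299*1.8
   = 0.2576 - 0.1260 + 0.0684 + 0.0538
   = 0.2538


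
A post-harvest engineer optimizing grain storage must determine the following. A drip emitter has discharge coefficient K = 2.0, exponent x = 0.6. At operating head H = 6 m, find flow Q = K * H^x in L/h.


Q = K * H^x
  = 2.0 * 6^0.6
  = 2.0 * 2.9302
  = 5.86 L/h


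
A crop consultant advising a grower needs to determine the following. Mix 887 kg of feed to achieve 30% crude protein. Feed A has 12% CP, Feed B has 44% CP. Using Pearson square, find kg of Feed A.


parts_A = CP_b - target = 44 - 30 = 14
parts_B = target - CP_a = 30 - 12 = 18
total_parts = 14 + 18 = 32
Feed A = 887 * 14 / 32 = 388.06 kg
Feed B = 887 * 18 / 32 = 498.94 kg

388.06 kg


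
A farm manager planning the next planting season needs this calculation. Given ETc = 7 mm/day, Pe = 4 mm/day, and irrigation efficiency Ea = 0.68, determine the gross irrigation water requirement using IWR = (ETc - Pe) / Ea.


IWR = (ETc - Pe) / Ea
    = (7 - 4) / 0.68
    = 3 / 0.68
    = 4.41 mm/day


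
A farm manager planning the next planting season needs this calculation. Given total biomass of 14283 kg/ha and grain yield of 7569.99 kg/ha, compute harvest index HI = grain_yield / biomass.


HI = grain_yield / biomass
   = 7569.99 / 14283
   = 0.53


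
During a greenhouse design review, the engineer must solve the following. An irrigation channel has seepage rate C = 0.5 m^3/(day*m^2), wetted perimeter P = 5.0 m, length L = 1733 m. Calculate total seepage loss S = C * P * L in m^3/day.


S = C * P * L
  = 0.5 * 5.0 * 1733
  = 4332.50 m^3/day


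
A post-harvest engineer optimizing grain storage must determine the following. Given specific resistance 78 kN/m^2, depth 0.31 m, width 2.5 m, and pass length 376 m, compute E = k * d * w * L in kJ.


E = k * d * w * L
  = 78 * 0.31 * 2.5 * 376
  = 22729.20 kJ


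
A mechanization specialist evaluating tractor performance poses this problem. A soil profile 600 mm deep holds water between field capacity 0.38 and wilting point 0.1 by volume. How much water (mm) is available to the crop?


AW = (FC - WP) * D
   = (0.38 - 0.1) * 600
   = 0.28 * 600
   = 168 mm


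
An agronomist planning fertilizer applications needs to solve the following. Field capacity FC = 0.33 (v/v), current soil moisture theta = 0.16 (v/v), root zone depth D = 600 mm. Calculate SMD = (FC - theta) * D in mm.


SMD = (FC - theta) * D
    = (0.33 - 0.16) * 600
    = 0.170 * 600
    = 102 mm


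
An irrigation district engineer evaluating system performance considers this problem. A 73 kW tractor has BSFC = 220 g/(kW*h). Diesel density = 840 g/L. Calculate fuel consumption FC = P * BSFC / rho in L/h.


FC = P * BSFC / rho_fuel
   = 73 * 220 / 840
   = 16060 / 840
   = 19.12 L/h


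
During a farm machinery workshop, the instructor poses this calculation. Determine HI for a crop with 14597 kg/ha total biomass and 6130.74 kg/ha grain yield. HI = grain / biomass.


HI = grain_yield / biomass
   = 6130.74 / 14597
   = 0.42


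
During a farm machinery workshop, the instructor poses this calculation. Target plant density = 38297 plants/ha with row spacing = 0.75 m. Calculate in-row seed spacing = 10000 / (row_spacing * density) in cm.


spacing = 10000 / (row_sp * density)
        = 10000 / (0.75 * 38297)
        = 10000 / 28722.75
        = 0.34816 m = 34.82 cm


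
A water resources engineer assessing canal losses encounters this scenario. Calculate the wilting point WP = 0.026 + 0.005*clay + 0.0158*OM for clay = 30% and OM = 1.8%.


WP = 0.026 + 0.005*30 + 0.0158*1.8
   = 0.026 + 0.1500 + 0.0284
   = 0.2044


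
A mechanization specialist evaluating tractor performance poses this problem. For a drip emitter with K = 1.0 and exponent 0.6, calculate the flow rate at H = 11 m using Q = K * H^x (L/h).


Q = K * H^x
  = 1.0 * 11^0.6
  = 1.0 * 4.2154
  = 4.22 L/h


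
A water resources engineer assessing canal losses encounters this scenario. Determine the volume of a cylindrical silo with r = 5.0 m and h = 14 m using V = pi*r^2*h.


V = pi * r^2 * h
  = pi * 5.0^2 * 14
  = pi * 25 * 14
  = 1099.56 m^3


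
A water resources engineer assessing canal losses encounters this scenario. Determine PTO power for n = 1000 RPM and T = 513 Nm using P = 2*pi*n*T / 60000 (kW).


P = 2*pi*n*T / 60000
  = 2*pi * 1000 * 513 / 60000
  = 3223274.06 / 60000
  = 53.72 kW


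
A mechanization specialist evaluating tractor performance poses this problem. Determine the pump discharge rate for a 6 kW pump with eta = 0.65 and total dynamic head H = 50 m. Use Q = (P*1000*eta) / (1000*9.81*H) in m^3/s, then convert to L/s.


Q = (P * 1000 * eta) / (rho * g * H)
  = (6 * 1000 * 0.65) / (1000 * 9.81 * 50)
  = 3900 / 490500
  = 0.00795 m^3/s = 7.95 L/s


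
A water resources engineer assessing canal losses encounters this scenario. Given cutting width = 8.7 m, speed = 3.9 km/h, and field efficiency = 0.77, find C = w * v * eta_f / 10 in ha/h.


C = w * v * eta_f / 10
  = 8.7 * 3.9 * 0.77 / 10
  = 26.13 / 10
  = 2.61 ha/h


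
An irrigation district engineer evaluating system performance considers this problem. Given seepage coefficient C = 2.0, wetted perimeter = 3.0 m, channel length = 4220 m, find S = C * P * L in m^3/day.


S = C * P * L
  = 2.0 * 3.0 * 4220
  = 25320 m^3/day


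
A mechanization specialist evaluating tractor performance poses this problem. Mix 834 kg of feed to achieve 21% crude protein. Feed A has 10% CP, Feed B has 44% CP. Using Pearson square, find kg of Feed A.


parts_A = CP_b - target = 44 - 21 = 23
parts_B = target - CP_a = 21 - 10 = 11
total_parts = 23 + 11 = 34
Feed A = 834 * 23 / 34 = 564.18 kg
Feed B = 834 * 11 / 34 = 269.82 kg

564.18 kg


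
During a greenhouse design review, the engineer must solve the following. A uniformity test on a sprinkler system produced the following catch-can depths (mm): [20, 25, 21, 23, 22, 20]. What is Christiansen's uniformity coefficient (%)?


xbar = 131 / 6 = 21.833
sum|xi - xbar| = 9
CU = 100 * (1 - 9 / (6 * 21.833))
   = 100 * (1 - 0.0687)
   = 93.13%


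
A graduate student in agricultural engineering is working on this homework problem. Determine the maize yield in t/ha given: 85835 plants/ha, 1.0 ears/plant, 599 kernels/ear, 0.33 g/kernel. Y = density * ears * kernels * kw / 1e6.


Y = density * ears * kernels * kw
  = 85835 * 1.0 * 599 * 0.33 g/ha
  = 16967004.45 g/ha
  = 16967.00 kg/ha = 16.97 t/ha


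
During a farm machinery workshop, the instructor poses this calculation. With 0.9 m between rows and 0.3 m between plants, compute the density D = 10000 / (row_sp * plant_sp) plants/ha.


D = 10000 / (row_sp * plant_sp)
  = 10000 / (0.9 * 0.3)
  = 10000 / 0.2700
  = 37037.04 plants/ha


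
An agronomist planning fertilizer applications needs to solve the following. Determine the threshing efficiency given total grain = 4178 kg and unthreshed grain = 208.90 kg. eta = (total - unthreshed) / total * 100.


eta = (total - unthreshed) / total * 100
    = (4178 - 208.90) / 4178 * 100
    = 3969.10 / 4178 * 100
    = 95%


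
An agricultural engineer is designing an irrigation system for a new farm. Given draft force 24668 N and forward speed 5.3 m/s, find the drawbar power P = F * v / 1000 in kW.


P = F * v / 1000
  = 24668 * 5.3 / 1000
  = 130740.40 / 1000
  = 130.74 kW


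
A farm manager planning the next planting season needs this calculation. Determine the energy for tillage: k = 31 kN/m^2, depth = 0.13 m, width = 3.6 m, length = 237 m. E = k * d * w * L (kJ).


E = k * d * w * L
  = 31 * 0.13 * 3.6 * 237
  = 3438.40 kJ


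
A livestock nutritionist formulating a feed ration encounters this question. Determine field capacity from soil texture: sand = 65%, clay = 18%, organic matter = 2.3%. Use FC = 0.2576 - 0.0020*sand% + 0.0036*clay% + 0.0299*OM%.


FC = 0.2576 - 0.0020*65 + 0.0036*18 + 0.0299*2.3
   = 0.2576 - 0.1300 + 0.0648 + 0.0688
   = 0.2612


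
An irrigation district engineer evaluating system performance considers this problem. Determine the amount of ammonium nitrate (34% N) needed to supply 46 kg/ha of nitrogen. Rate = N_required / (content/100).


Rate = N_required / (N_content / 100)
     = 46 / (34 / 100)
     = 46 / 0.34
     = 135.29 kg/ha


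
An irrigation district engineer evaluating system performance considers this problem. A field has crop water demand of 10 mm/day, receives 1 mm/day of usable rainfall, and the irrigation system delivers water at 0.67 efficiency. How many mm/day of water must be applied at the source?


IWR = (ETc - Pe) / Ea
    = (10 - 1) / 0.67
    = 9 / 0.67
    = 13.43 mm/day


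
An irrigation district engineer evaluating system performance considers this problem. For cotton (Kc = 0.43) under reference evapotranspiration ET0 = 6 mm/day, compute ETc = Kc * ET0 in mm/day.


ETc = Kc * ET0
    = 0.43 * 6
    = 2.58 mm/day


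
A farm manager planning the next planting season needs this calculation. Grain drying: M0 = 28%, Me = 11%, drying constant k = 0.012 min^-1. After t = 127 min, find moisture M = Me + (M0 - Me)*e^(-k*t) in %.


M = Me + (M0 - Me) * e^(-k*t)
  = 11 + (28 - 11) * e^(-0.012*127)
  = 11 + 17 * e^(-1.524)
  = 11 + 17 * 0.21784
  = 11 + 3.7033
  = 14.70%


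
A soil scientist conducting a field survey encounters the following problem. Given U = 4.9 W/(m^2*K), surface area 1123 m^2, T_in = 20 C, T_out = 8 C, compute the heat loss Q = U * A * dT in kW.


dT = 20 - (8) = 12 K
Q = U * A * dT
  = 4.9 * 1123 * 12
  = 66032.40 W = 66.03 kW


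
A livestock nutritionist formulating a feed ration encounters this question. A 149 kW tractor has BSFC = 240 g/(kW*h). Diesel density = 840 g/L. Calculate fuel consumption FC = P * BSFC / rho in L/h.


FC = P * BSFC / rho_fuel
   = 149 * 240 / 840
   = 35760 / 840
   = 42.57 L/h


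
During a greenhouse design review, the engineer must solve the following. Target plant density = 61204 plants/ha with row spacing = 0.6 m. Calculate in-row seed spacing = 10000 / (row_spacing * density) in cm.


spacing = 10000 / (row_sp * density)
        = 10000 / (0.6 * 61204)
        = 10000 / 36722.40
        = 0.27231 m = 27.23 cm


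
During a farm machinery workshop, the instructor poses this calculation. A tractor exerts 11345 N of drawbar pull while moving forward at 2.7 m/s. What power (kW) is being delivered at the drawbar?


P = F * v / 1000
  = 11345 * 2.7 / 1000
  = 30631.50 / 1000
  = 30.63 kW


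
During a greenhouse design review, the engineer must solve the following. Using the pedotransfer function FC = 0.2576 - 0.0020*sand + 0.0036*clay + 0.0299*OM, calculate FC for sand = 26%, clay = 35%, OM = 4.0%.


FC = 0.2576 - 0.0020*26 + 0.0036*35 + 0.0299*4.0
   = 0.2576 - 0.0520 + 0.1260 + 0.1196
   = 0.4512


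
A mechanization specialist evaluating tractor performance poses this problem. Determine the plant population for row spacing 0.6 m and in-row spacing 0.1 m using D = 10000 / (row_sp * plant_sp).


D = 10000 / (row_sp * plant_sp)
  = 10000 / (0.6 * 0.1)
  = 10000 / 0.0600
  = 166666.67 plants/ha


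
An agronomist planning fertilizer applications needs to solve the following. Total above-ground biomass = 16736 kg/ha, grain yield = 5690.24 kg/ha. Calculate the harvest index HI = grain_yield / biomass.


HI = grain_yield / biomass
   = 5690.24 / 16736
   = 0.34


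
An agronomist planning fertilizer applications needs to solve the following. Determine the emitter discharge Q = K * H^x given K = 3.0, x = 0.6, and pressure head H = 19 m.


Q = K * H^x
  = 3.0 * 19^0.6
  = 3.0 * 5.8513
  = 17.55 L/h


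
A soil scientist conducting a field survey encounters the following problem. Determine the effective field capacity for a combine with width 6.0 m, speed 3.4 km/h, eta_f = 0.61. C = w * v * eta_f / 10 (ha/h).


C = w * v * eta_f / 10
  = 6.0 * 3.4 * 0.61 / 10
  = 12.44 / 10
  = 1.24 ha/h


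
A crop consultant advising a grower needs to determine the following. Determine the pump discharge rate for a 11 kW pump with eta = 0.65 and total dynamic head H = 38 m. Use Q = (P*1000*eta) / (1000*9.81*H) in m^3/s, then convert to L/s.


Q = (P * 1000 * eta) / (rho * g * H)
  = (11 * 1000 * 0.65) / (1000 * 9.81 * 38)
  = 7150 / 372780
  = 0.01918 m^3/s = 19.18 L/s


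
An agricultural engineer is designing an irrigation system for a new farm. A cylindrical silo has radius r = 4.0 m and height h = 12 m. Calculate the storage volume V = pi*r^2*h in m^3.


V = pi * r^2 * h
  = pi * 4.0^2 * 12
  = pi * 16 * 12
  = 603.19 m^3


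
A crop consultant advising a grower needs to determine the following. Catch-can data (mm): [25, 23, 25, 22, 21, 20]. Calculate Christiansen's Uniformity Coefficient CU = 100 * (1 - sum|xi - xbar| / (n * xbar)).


xbar = 136 / 6 = 22.667
sum|xi - xbar| = 10
CU = 100 * (1 - 10 / (6 * 22.667))
   = 100 * (1 - 0.0735)
   = 92.65%


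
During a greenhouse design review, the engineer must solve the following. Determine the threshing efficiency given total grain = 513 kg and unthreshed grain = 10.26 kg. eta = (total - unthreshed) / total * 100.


eta = (total - unthreshed) / total * 100
    = (513 - 10.26) / 513 * 100
    = 502.74 / 513 * 100
    = 98%


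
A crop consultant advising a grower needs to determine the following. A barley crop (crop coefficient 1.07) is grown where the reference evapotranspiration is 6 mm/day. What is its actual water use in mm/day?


ETc = Kc * ET0
    = 1.07 * 6
    = 6.42 mm/day


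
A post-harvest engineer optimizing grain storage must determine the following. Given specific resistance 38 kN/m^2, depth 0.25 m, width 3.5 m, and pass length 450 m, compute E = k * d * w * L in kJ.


E = k * d * w * L
  = 38 * 0.25 * 3.5 * 450
  = 14962.50 kJ


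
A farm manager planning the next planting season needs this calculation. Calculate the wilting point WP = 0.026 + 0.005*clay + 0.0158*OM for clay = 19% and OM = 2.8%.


WP = 0.026 + 0.005*19 + 0.0158*2.8
   = 0.026 + 0.0950 + 0.0442
   = 0.1652


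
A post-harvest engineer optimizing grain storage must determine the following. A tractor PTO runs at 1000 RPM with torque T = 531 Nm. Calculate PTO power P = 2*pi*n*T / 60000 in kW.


P = 2*pi*n*T / 60000
  = 2*pi * 1000 * 531 / 60000
  = 3336371.40 / 60000
  = 55.61 kW


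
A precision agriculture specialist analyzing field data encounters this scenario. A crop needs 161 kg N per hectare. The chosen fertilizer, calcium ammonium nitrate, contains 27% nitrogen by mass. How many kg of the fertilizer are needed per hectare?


Rate = N_required / (N_content / 100)
     = 161 / (27 / 100)
     = 161 / 0.27
     = 596.30 kg/ha


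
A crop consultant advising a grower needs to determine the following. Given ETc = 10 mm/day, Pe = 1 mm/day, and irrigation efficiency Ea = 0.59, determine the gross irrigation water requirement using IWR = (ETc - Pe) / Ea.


IWR = (ETc - Pe) / Ea
    = (10 - 1) / 0.59
    = 9 / 0.59
    = 15.25 mm/day


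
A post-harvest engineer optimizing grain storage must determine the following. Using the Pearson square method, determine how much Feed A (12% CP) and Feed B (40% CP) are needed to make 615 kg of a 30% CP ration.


parts_A = CP_b - target = 40 - 30 = 10
parts_B = target - CP_a = 30 - 12 = 18
total_parts = 10 + 18 = 28
Feed A = 615 * 10 / 28 = 219.64 kg
Feed B = 615 * 18 / 28 = 395.36 kg

219.64 kg


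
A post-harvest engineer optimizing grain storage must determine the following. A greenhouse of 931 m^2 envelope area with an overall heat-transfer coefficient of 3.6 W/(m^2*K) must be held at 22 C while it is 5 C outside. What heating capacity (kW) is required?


dT = 22 - (5) = 17 K
Q = U * A * dT
  = 3.6 * 931 * 17
  = 56977.20 W = 56.98 kW


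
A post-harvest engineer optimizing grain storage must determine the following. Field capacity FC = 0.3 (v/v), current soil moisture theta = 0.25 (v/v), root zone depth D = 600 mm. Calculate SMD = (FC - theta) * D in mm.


SMD = (FC - theta) * D
    = (0.3 - 0.25) * 600
    = 0.050 * 600
    = 30 mm


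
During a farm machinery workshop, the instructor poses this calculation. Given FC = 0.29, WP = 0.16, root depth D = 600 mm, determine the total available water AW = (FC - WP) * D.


AW = (FC - WP) * D
   = (0.29 - 0.16) * 600
   = 0.13 * 600
   = 78 mm


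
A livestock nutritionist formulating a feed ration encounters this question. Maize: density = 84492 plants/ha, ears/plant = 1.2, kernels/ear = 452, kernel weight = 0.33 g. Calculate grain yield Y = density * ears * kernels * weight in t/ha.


Y = density * ears * kernels * kw
  = 84492 * 1.2 * 452 * 0.33 g/ha
  = 15123392.06 g/ha
  = 15123.39 kg/ha = 15.12 t/ha


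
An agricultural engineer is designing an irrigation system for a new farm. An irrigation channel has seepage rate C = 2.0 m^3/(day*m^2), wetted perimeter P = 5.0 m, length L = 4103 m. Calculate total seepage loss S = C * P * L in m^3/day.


S = C * P * L
  = 2.0 * 5.0 * 4103
  = 41030 m^3/day


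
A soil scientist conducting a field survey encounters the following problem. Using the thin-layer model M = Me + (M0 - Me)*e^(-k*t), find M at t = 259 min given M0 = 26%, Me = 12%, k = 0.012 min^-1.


M = Me + (M0 - Me) * e^(-k*t)
  = 12 + (26 - 12) * e^(-0.012*259)
  = 12 + 14 * e^(-3.108)
  = 12 + 14 * 0.04469
  = 12 + 0.6257
  = 12.63%


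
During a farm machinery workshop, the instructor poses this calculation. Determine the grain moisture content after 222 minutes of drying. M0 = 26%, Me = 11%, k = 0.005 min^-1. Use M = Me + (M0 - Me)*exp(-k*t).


M = Me + (M0 - Me) * e^(-k*t)
  = 11 + (26 - 11) * e^(-0.005*222)
  = 11 + 15 * e^(-1.110)
  = 11 + 15 * 0.32956
  = 11 + 4.9434
  = 15.94%


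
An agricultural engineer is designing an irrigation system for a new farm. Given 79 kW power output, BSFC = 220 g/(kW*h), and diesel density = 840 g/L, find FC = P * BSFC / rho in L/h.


FC = P * BSFC / rho_fuel
   = 79 * 220 / 840
   = 17380 / 840
   = 20.69 L/h


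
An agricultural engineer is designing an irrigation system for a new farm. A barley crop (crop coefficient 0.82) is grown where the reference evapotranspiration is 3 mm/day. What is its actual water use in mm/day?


ETc = Kc * ET0
    = 0.82 * 3
    = 2.46 mm/day


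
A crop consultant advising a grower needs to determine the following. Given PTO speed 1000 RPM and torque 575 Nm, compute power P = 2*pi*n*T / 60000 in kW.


P = 2*pi*n*T / 60000
  = 2*pi * 1000 * 575 / 60000
  = 3612831.55 / 60000
  = 60.21 kW


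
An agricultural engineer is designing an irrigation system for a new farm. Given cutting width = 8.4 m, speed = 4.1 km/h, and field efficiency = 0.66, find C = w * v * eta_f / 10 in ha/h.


C = w * v * eta_f / 10
  = 8.4 * 4.1 * 0.66 / 10
  = 22.73 / 10
  = 2.27 ha/h


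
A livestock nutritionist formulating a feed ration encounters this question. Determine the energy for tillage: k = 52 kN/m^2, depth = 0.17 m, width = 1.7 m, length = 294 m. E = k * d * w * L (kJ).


E = k * d * w * L
  = 52 * 0.17 * 1.7 * 294
  = 4418.23 kJ


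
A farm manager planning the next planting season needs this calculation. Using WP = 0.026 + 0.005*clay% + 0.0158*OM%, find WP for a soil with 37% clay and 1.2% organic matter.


WP = 0.026 + 0.005*37 + 0.0158*1.2
   = 0.026 + 0.1850 + 0.0190
   = 0.2300


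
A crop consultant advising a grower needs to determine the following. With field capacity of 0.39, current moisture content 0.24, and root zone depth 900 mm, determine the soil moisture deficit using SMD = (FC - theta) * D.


SMD = (FC - theta) * D
    = (0.39 - 0.24) * 900
    = 0.150 * 900
    = 135 mm


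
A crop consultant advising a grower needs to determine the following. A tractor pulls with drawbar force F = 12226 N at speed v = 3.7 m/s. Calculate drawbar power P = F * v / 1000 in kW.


P = F * v / 1000
  = 12226 * 3.7 / 1000
  = 45236.20 / 1000
  = 45.24 kW


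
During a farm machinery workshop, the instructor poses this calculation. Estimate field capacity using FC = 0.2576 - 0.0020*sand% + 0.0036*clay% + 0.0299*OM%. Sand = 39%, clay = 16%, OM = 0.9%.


FC = 0.2576 - 0.0020*39 + 0.0036*16 + 0.0299*0.9
   = 0.2576 - 0.0780 + 0.0576 + 0.0269
   = 0.2641


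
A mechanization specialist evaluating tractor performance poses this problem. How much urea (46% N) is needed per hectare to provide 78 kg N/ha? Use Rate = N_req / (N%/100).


Rate = N_required / (N_content / 100)
     = 78 / (46 / 100)
     = 78 / 0.46
     = 169.57 kg/ha


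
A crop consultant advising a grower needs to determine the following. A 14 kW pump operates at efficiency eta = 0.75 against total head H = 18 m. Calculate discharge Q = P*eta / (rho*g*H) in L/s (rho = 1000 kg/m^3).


Q = (P * 1000 * eta) / (rho * g * H)
  = (14 * 1000 * 0.75) / (1000 * 9.81 * 18)
  = 10500 / 176580
  = 0.05946 m^3/s = 59.46 L/s


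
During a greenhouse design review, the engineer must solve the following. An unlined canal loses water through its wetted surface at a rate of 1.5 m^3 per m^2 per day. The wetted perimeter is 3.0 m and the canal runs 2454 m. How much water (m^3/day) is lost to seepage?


S = C * P * L
  = 1.5 * 3.0 * 2454
  = 11043 m^3/day


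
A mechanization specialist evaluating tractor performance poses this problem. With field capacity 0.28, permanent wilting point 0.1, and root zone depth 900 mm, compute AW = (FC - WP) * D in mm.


AW = (FC - WP) * D
   = (0.28 - 0.1) * 900
   = 0.18 * 900
   = 162 mm


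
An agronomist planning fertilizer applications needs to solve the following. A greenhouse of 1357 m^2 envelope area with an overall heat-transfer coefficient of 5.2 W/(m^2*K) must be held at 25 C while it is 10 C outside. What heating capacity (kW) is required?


dT = 25 - (10) = 15 K
Q = U * A * dT
  = 5.2 * 1357 * 15
  = 105846 W = 105.85 kW


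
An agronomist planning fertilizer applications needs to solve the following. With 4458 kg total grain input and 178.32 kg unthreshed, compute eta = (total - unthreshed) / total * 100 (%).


eta = (total - unthreshed) / total * 100
    = (4458 - 178.32) / 4458 * 100
    = 4279.68 / 4458 * 100
    = 96%


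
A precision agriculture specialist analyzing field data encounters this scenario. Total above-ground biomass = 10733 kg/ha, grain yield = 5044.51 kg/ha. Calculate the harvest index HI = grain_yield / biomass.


HI = grain_yield / biomass
   = 5044.51 / 10733
   = 0.47
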